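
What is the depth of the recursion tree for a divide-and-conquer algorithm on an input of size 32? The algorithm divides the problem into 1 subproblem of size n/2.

For divide and conquer with division factor 2:

Problem sizes at each level:
Level 0: 32
Level 1: 16
Level 2: 8
Level 3: 4
Level 4: 2
Level 5: 1

The root is level 0 and the size-1 base case is level 5 (the tree spans levels 0 through 5, i.e. 6 levels counting the root), so the depth is the number of divisions: log_2(32) = 5

The recursion tree depth is log_2(32) = 5. At each level, the problem size is divided by 2, so it takes 5 divisions to reduce to a base case of size 1. The algorithm makes 1 recursive call at each level.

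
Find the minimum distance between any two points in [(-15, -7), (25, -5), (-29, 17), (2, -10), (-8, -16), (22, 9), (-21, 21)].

Computing all pairwise distances among 7 points:

d((-15, -7), (25, -5)) = 40.05
d((-15, -7), (-29, 17)) = 27.7849
d((-15, -7), (2, -10)) = 17.2627
d((-15, -7), (-8, -16)) = 11.4018
d((-15, -7), (22, 9)) = 40.3113
d((-15, -7), (-21, 21)) = 28.6356
d((25, -5), (-29, 17)) = 58.3095
d((25, -5), (2, -10)) = 23.5372
d((25, -5), (-8, -16)) = 34.7851
d((25, -5), (22, 9)) = 14.3178
d((25, -5), (-21, 21)) = 52.8394
d((-29, 17), (2, -10)) = 41.1096
d((-29, 17), (-8, -16)) = 39.1152
d((-29, 17), (22, 9)) = 51.6236
d((-29, 17), (-21, 21)) = 8.9443 <-- minimum
d((2, -10), (-8, -16)) = 11.6619
d((2, -10), (22, 9)) = 27.5862
d((2, -10), (-21, 21)) = 38.6005
d((-8, -16), (22, 9)) = 39.0512
d((-8, -16), (-21, 21)) = 39.2173
d((22, 9), (-21, 21)) = 44.643

Closest pair: (-29, 17) and (-21, 21) with distance 8.9443

The closest pair is (-29, 17) and (-21, 21) with Euclidean distance 8.9443. For 7 points, brute-force pairwise comparison is shown above. For large n, the divide-and-conquer algorithm (sort by x, recurse on halves, check the dividing strip) achieves O(n log n).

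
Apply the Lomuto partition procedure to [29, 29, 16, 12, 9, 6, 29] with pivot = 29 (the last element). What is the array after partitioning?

Lomuto partition with pivot = 29:

Initial array: [29, 29, 16, 12, 9, 6, 29]

arr[0]=29 <= 29: swap with position 0, array becomes [29, 29, 16, 12, 9, 6, 29]
arr[1]=29 <= 29: swap with position 1, array becomes [29, 29, 16, 12, 9, 6, 29]
arr[2]=16 <= 29: swap with position 2, array becomes [29, 29, 16, 12, 9, 6, 29]
arr[3]=12 <= 29: swap with position 3, array becomes [29, 29, 16, 12, 9, 6, 29]
arr[4]=9 <= 29: swap with position 4, array becomes [29, 29, 16, 12, 9, 6, 29]
arr[5]=6 <= 29: swap with position 5, array becomes [29, 29, 16, 12, 9, 6, 29]

Place pivot at position 6: [29, 29, 16, 12, 9, 6, 29]
Pivot position: 6

After partitioning with pivot 29, the array becomes [29, 29, 16, 12, 9, 6, 29]. The pivot is placed at index 6. All elements to the left of the pivot are <= 29, and all elements to the right are > 29.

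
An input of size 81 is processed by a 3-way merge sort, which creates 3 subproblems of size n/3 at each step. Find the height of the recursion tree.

For divide and conquer with division factor 3:

Problem sizes at each level:
Level 0: 81
Level 1: 27
Level 2: 9
Level 3: 3
Level 4: 1

The root is level 0 and the size-1 base case is level 4 (the tree spans levels 0 through 4, i.e. 5 levels counting the root), so the depth is the number of divisions: log_3(81) = 4

The recursion tree depth is log_3(81) = 4. At each level, the problem size is divided by 3, so it takes 4 divisions to reduce to a base case of size 1. The algorithm makes 3 recursive calls at each level.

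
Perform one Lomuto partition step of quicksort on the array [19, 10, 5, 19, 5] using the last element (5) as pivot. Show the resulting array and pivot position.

Lomuto partition with pivot = 5:

Initial array: [19, 10, 5, 19, 5]

arr[0]=19 > 5: no swap
arr[1]=10 > 5: no swap
arr[2]=5 <= 5: swap with position 0, array becomes [5, 10, 19, 19, 5]
arr[3]=19 > 5: no swap

Place pivot at position 1: [5, 5, 19, 19, 10]
Pivot position: 1

After partitioning with pivot 5, the array becomes [5, 5, 19, 19, 10]. The pivot is placed at index 1. All elements to the left of the pivot are <= 5, and all elements to the right are > 5.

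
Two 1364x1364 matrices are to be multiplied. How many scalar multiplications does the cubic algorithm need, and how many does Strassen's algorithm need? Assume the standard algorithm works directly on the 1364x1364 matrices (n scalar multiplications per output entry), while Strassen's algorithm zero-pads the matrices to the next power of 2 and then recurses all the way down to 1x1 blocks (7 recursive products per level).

Matrix multiplication for 1364x1364 matrices:

Strassen's algorithm requires power-of-2 dimensions. Pad 1364x1364 to 2048x2048 (next power of 2).

Standard algorithm: 1364^3 = 2537716544 multiplications
Strassen's algorithm: 7^(log2(2048)) = 7^11 = 1977326743 multiplications
Savings: 2537716544 - 1977326743 = 560389801 multiplications

Standard: 2537716544 multiplications (1364^3). Strassen: 1977326743 multiplications (7^11, after padding to 2048x2048). Strassen reduces 8 recursive multiplications to 7 at each level.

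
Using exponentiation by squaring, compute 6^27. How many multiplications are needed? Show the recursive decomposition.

Computing 6^27 by squaring (build up from 6^1; each line after the first costs one multiplication):

6^1 = 6
6^2 = (6^1)^2 = 6^2 = 36
6^3 = 6 * 6^2 = 6 * 36 = 216
6^6 = (6^3)^2 = 216^2 = 46656
6^12 = (6^6)^2 = 46656^2 = 2176782336
6^13 = 6 * 6^12 = 6 * 2176782336 = 13060694016
6^26 = (6^13)^2 = 13060694016^2 = 170581728179578208256
6^27 = 6 * 6^26 = 6 * 170581728179578208256 = 1023490369077469249536

Result: 1023490369077469249536
Multiplications needed: 7 (7 lines after 6^1)

6^27 = 1023490369077469249536. Using exponentiation by squaring, this requires 7 multiplications. The key idea: if the exponent is even, square the half-power; if odd, multiply by the base once.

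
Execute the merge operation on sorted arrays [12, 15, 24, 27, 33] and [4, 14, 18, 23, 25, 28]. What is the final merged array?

Merging process:

Compare 12 vs 4: take 4 from right. Merged: [4]
Compare 12 vs 14: take 12 from left. Merged: [4, 12]
Compare 15 vs 14: take 14 from right. Merged: [4, 12, 14]
Compare 15 vs 18: take 15 from left. Merged: [4, 12, 14, 15]
Compare 24 vs 18: take 18 from right. Merged: [4, 12, 14, 15, 18]
Compare 24 vs 23: take 23 from right. Merged: [4, 12, 14, 15, 18, 23]
Compare 24 vs 25: take 24 from left. Merged: [4, 12, 14, 15, 18, 23, 24]
Compare 27 vs 25: take 25 from right. Merged: [4, 12, 14, 15, 18, 23, 24, 25]
Compare 27 vs 28: take 27 from left. Merged: [4, 12, 14, 15, 18, 23, 24, 25, 27]
Compare 33 vs 28: take 28 from right. Merged: [4, 12, 14, 15, 18, 23, 24, 25, 27, 28]
Append remaining from left: [33]. Merged: [4, 12, 14, 15, 18, 23, 24, 25, 27, 28, 33]

Final merged array: [4, 12, 14, 15, 18, 23, 24, 25, 27, 28, 33]
Total comparisons: 10

The merged array is [4, 12, 14, 15, 18, 23, 24, 25, 27, 28, 33], requiring 10 comparisons. The merge step runs in O(n) time where n is the total number of elements.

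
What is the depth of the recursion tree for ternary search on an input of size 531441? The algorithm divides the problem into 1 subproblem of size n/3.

For divide and conquer with division factor 3:

Problem sizes at each level:
Level 0: 531441
Level 1: 177147
Level 2: 59049
Level 3: 19683
Level 4: 6561
Level 5: 2187
Level 6: 729
Level 7: 243
Level 8: 81
Level 9: 27
Level 10: 9
Level 11: 3
Level 12: 1

The root is level 0 and the size-1 base case is level 12 (the tree spans levels 0 through 12, i.e. 13 levels counting the root), so the depth is the number of divisions: log_3(531441) = 12

The recursion tree depth is log_3(531441) = 12. At each level, the problem size is divided by 3, so it takes 12 divisions to reduce to a base case of size 1. The algorithm makes 1 recursive call at each level.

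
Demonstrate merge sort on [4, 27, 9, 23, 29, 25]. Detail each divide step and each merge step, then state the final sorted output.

Merge sort trace:

Split: [4, 27, 9, 23, 29, 25] -> [4, 27, 9] and [23, 29, 25]
  Split: [4, 27, 9] -> [4] and [27, 9]
    Split: [27, 9] -> [27] and [9]
    Merge: [27] + [9] -> [9, 27]
  Merge: [4] + [9, 27] -> [4, 9, 27]
  Split: [23, 29, 25] -> [23] and [29, 25]
    Split: [29, 25] -> [29] and [25]
    Merge: [29] + [25] -> [25, 29]
  Merge: [23] + [25, 29] -> [23, 25, 29]
Merge: [4, 9, 27] + [23, 25, 29] -> [4, 9, 23, 25, 27, 29]

Final sorted array: [4, 9, 23, 25, 27, 29]

The merge sort proceeds by recursively splitting the array and merging sorted halves.
After all merges, the sorted array is [4, 9, 23, 25, 27, 29].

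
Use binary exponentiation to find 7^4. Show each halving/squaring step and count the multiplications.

Computing 7^4 by squaring (build up from 7^1; each line after the first costs one multiplication):

7^1 = 7
7^2 = (7^1)^2 = 7^2 = 49
7^4 = (7^2)^2 = 49^2 = 2401

Result: 2401
Multiplications needed: 2 (2 lines after 7^1)

7^4 = 2401. Using exponentiation by squaring, this requires 2 multiplications. The key idea: if the exponent is even, square the half-power; if odd, multiply by the base once.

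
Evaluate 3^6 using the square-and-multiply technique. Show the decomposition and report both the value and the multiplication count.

Computing 3^6 by squaring (build up from 3^1; each line after the first costs one multiplication):

3^1 = 3
3^2 = (3^1)^2 = 3^2 = 9
3^3 = 3 * 3^2 = 3 * 9 = 27
3^6 = (3^3)^2 = 27^2 = 729

Result: 729
Multiplications needed: 3 (3 lines after 3^1)

3^6 = 729. Using exponentiation by squaring, this requires 3 multiplications. The key idea: if the exponent is even, square the half-power; if odd, multiply by the base once.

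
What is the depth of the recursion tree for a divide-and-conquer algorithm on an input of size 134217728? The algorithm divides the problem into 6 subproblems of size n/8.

For divide and conquer with division factor 8:

Problem sizes at each level:
Level 0: 134217728
Level 1: 16777216
Level 2: 2097152
Level 3: 262144
Level 4: 32768
Level 5: 4096
Level 6: 512
Level 7: 64
Level 8: 8
Level 9: 1

The root is level 0 and the size-1 base case is level 9 (the tree spans levels 0 through 9, i.e. 10 levels counting the root), so the depth is the number of divisions: log_8(134217728) = 9

The recursion tree depth is log_8(134217728) = 9. At each level, the problem size is divided by 8, so it takes 9 divisions to reduce to a base case of size 1. The algorithm makes 6 recursive calls at each level.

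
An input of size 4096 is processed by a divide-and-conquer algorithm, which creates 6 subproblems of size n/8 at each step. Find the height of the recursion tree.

For divide and conquer with division factor 8:

Problem sizes at each level:
Level 0: 4096
Level 1: 512
Level 2: 64
Level 3: 8
Level 4: 1

The root is level 0 and the size-1 base case is level 4 (the tree spans levels 0 through 4, i.e. 5 levels counting the root), so the depth is the number of divisions: log_8(4096) = 4

The recursion tree depth is log_8(4096) = 4. At each level, the problem size is divided by 8, so it takes 4 divisions to reduce to a base case of size 1. The algorithm makes 6 recursive calls at each level.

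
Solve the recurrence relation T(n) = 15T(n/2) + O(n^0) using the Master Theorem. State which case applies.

Master Theorem for T(n) = 15T(n/2) + O(n^0):

a = 15, b = 2, c = 0
log_b(a) = log_2(15) = 3.9069

Case 1: c = 0 < log_2(15) = 3.9069
T(n) = O(n^(log_2 15))

For T(n) = 15T(n/2) + O(n^0): log_2(15) = 3.9069. This is Case 1 of the Master Theorem (c < log_b(a), work dominated by leaves), giving O(n^(log_2 15)).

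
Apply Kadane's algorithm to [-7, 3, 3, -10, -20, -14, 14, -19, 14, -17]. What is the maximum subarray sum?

Using Kadane's algorithm on [-7, 3, 3, -10, -20, -14, 14, -19, 14, -17]:

Scanning through the array:
Position 1 (value 3): max_ending_here = 3, max_so_far = 3
Position 2 (value 3): max_ending_here = 6, max_so_far = 6
Position 3 (value -10): max_ending_here = -4, max_so_far = 6
Position 4 (value -20): max_ending_here = -20, max_so_far = 6
Position 5 (value -14): max_ending_here = -14, max_so_far = 6
Position 6 (value 14): max_ending_here = 14, max_so_far = 14
Position 7 (value -19): max_ending_here = -5, max_so_far = 14
Position 8 (value 14): max_ending_here = 14, max_so_far = 14
Position 9 (value -17): max_ending_here = -3, max_so_far = 14

Maximum subarray: [14]
Maximum sum: 14

The maximum subarray is [14] with sum 14. This subarray runs from index 6 to index 6.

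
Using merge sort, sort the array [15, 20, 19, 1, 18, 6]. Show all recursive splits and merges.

Merge sort trace:

Split: [15, 20, 19, 1, 18, 6] -> [15, 20, 19] and [1, 18, 6]
  Split: [15, 20, 19] -> [15] and [20, 19]
    Split: [20, 19] -> [20] and [19]
    Merge: [20] + [19] -> [19, 20]
  Merge: [15] + [19, 20] -> [15, 19, 20]
  Split: [1, 18, 6] -> [1] and [18, 6]
    Split: [18, 6] -> [18] and [6]
    Merge: [18] + [6] -> [6, 18]
  Merge: [1] + [6, 18] -> [1, 6, 18]
Merge: [15, 19, 20] + [1, 6, 18] -> [1, 6, 15, 18, 19, 20]

Final sorted array: [1, 6, 15, 18, 19, 20]

The merge sort proceeds by recursively splitting the array and merging sorted halves.
After all merges, the sorted array is [1, 6, 15, 18, 19, 20].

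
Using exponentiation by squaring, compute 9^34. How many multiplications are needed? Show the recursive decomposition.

Computing 9^34 by squaring (build up from 9^1; each line after the first costs one multiplication):

9^1 = 9
9^2 = (9^1)^2 = 9^2 = 81
9^4 = (9^2)^2 = 81^2 = 6561
9^8 = (9^4)^2 = 6561^2 = 43046721
9^16 = (9^8)^2 = 43046721^2 = 1853020188851841
9^17 = 9 * 9^16 = 9 * 1853020188851841 = 16677181699666569
9^34 = (9^17)^2 = 16677181699666569^2 = 278128389443693511257285776231761

Result: 278128389443693511257285776231761
Multiplications needed: 6 (6 lines after 9^1)

9^34 = 278128389443693511257285776231761. Using exponentiation by squaring, this requires 6 multiplications. The key idea: if the exponent is even, square the half-power; if odd, multiply by the base once.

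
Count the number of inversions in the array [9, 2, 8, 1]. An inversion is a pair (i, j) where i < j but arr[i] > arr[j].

Finding inversions in [9, 2, 8, 1]:

(0, 1): arr[0]=9 > arr[1]=2
(0, 2): arr[0]=9 > arr[2]=8
(0, 3): arr[0]=9 > arr[3]=1
(1, 3): arr[1]=2 > arr[3]=1
(2, 3): arr[2]=8 > arr[3]=1

Total inversions: 5

The array has 5 inversion(s): (0,1), (0,2), (0,3), (1,3), (2,3). Each pair (i,j) satisfies i < j and arr[i] > arr[j].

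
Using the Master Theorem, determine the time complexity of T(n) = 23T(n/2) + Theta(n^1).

Master Theorem for T(n) = 23T(n/2) + O(n^1):

a = 23, b = 2, c = 1
log_b(a) = log_2(23) = 4.5236

Case 1: c = 1 < log_2(23) = 4.5236
T(n) = O(n^(log_2 23))

For T(n) = 23T(n/2) + O(n^1): log_2(23) = 4.5236. This is Case 1 of the Master Theorem (c < log_b(a), work dominated by leaves), giving O(n^(log_2 23)).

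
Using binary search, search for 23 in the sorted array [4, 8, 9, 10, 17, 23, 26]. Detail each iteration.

Binary search for 23 in [4, 8, 9, 10, 17, 23, 26]:

lo=0, hi=6, mid=3, arr[mid]=10 -> 10 < 23, search right half
lo=4, hi=6, mid=5, arr[mid]=23 -> Found target at index 5!

Binary search finds 23 at index 5 after 2 comparisons. The search repeatedly halves the search space by comparing with the middle element.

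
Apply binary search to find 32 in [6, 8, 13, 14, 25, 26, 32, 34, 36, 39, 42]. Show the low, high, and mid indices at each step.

Binary search for 32 in [6, 8, 13, 14, 25, 26, 32, 34, 36, 39, 42]:

lo=0, hi=10, mid=5, arr[mid]=26 -> 26 < 32, search right half
lo=6, hi=10, mid=8, arr[mid]=36 -> 36 > 32, search left half
lo=6, hi=7, mid=6, arr[mid]=32 -> Found target at index 6!

Binary search finds 32 at index 6 after 3 comparisons. The search repeatedly halves the search space by comparing with the middle element.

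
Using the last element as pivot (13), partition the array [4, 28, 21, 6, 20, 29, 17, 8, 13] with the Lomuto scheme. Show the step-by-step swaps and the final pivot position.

Lomuto partition with pivot = 13:

Initial array: [4, 28, 21, 6, 20, 29, 17, 8, 13]

arr[0]=4 <= 13: swap with position 0, array becomes [4, 28, 21, 6, 20, 29, 17, 8, 13]
arr[1]=28 > 13: no swap
arr[2]=21 > 13: no swap
arr[3]=6 <= 13: swap with position 1, array becomes [4, 6, 21, 28, 20, 29, 17, 8, 13]
arr[4]=20 > 13: no swap
arr[5]=29 > 13: no swap
arr[6]=17 > 13: no swap
arr[7]=8 <= 13: swap with position 2, array becomes [4, 6, 8, 28, 20, 29, 17, 21, 13]

Place pivot at position 3: [4, 6, 8, 13, 20, 29, 17, 21, 28]
Pivot position: 3

After partitioning with pivot 13, the array becomes [4, 6, 8, 13, 20, 29, 17, 21, 28]. The pivot is placed at index 3. All elements to the left of the pivot are <= 13, and all elements to the right are > 13.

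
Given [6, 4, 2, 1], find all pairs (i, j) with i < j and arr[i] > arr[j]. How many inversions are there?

Finding inversions in [6, 4, 2, 1]:

(0, 1): arr[0]=6 > arr[1]=4
(0, 2): arr[0]=6 > arr[2]=2
(0, 3): arr[0]=6 > arr[3]=1
(1, 2): arr[1]=4 > arr[2]=2
(1, 3): arr[1]=4 > arr[3]=1
(2, 3): arr[2]=2 > arr[3]=1

Total inversions: 6

The array has 6 inversion(s): (0,1), (0,2), (0,3), (1,2), (1,3), (2,3). Each pair (i,j) satisfies i < j and arr[i] > arr[j].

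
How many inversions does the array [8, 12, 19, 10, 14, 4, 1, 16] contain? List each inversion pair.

Finding inversions in [8, 12, 19, 10, 14, 4, 1, 16]:

(0, 5): arr[0]=8 > arr[5]=4
(0, 6): arr[0]=8 > arr[6]=1
(1, 3): arr[1]=12 > arr[3]=10
(1, 5): arr[1]=12 > arr[5]=4
(1, 6): arr[1]=12 > arr[6]=1
(2, 3): arr[2]=19 > arr[3]=10
(2, 4): arr[2]=19 > arr[4]=14
(2, 5): arr[2]=19 > arr[5]=4
(2, 6): arr[2]=19 > arr[6]=1
(2, 7): arr[2]=19 > arr[7]=16
(3, 5): arr[3]=10 > arr[5]=4
(3, 6): arr[3]=10 > arr[6]=1
(4, 5): arr[4]=14 > arr[5]=4
(4, 6): arr[4]=14 > arr[6]=1
(5, 6): arr[5]=4 > arr[6]=1

Total inversions: 15

The array has 15 inversion(s): (0,5), (0,6), (1,3), (1,5), (1,6), (2,3), (2,4), (2,5), (2,6), (2,7), (3,5), (3,6), (4,5), (4,6), (5,6). Each pair (i,j) satisfies i < j and arr[i] > arr[j].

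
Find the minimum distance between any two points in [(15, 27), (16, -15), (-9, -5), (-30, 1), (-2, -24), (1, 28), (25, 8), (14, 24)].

Computing all pairwise distances among 8 points:

d((15, 27), (16, -15)) = 42.0119
d((15, 27), (-9, -5)) = 40.0
d((15, 27), (-30, 1)) = 51.9711
d((15, 27), (-2, -24)) = 53.7587
d((15, 27), (1, 28)) = 14.0357
d((15, 27), (25, 8)) = 21.4709
d((15, 27), (14, 24)) = 3.1623 <-- minimum
d((16, -15), (-9, -5)) = 26.9258
d((16, -15), (-30, 1)) = 48.7032
d((16, -15), (-2, -24)) = 20.1246
d((16, -15), (1, 28)) = 45.5412
d((16, -15), (25, 8)) = 24.6982
d((16, -15), (14, 24)) = 39.0512
d((-9, -5), (-30, 1)) = 21.8403
d((-9, -5), (-2, -24)) = 20.2485
d((-9, -5), (1, 28)) = 34.4819
d((-9, -5), (25, 8)) = 36.4005
d((-9, -5), (14, 24)) = 37.0135
d((-30, 1), (-2, -24)) = 37.5366
d((-30, 1), (1, 28)) = 41.1096
d((-30, 1), (25, 8)) = 55.4437
d((-30, 1), (14, 24)) = 49.6488
d((-2, -24), (1, 28)) = 52.0865
d((-2, -24), (25, 8)) = 41.8688
d((-2, -24), (14, 24)) = 50.5964
d((1, 28), (25, 8)) = 31.241
d((1, 28), (14, 24)) = 13.6015
d((25, 8), (14, 24)) = 19.4165

Closest pair: (15, 27) and (14, 24) with distance 3.1623

The closest pair is (15, 27) and (14, 24) with Euclidean distance 3.1623. For 8 points, brute-force pairwise comparison is shown above. For large n, the divide-and-conquer algorithm (sort by x, recurse on halves, check the dividing strip) achieves O(n log n).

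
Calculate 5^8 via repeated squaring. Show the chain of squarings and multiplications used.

Computing 5^8 by squaring (build up from 5^1; each line after the first costs one multiplication):

5^1 = 5
5^2 = (5^1)^2 = 5^2 = 25
5^4 = (5^2)^2 = 25^2 = 625
5^8 = (5^4)^2 = 625^2 = 390625

Result: 390625
Multiplications needed: 3 (3 lines after 5^1)

5^8 = 390625. Using exponentiation by squaring, this requires 3 multiplications. The key idea: if the exponent is even, square the half-power; if odd, multiply by the base once.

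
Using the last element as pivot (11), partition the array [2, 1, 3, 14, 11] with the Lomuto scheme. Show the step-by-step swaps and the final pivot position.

Lomuto partition with pivot = 11:

Initial array: [2, 1, 3, 14, 11]

arr[0]=2 <= 11: swap with position 0, array becomes [2, 1, 3, 14, 11]
arr[1]=1 <= 11: swap with position 1, array becomes [2, 1, 3, 14, 11]
arr[2]=3 <= 11: swap with position 2, array becomes [2, 1, 3, 14, 11]
arr[3]=14 > 11: no swap

Place pivot at position 3: [2, 1, 3, 11, 14]
Pivot position: 3

After partitioning with pivot 11, the array becomes [2, 1, 3, 11, 14]. The pivot is placed at index 3. All elements to the left of the pivot are <= 11, and all elements to the right are > 11.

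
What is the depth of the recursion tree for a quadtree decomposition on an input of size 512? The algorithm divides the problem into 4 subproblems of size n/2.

For divide and conquer with division factor 2:

Problem sizes at each level:
Level 0: 512
Level 1: 256
Level 2: 128
Level 3: 64
Level 4: 32
Level 5: 16
Level 6: 8
Level 7: 4
Level 8: 2
Level 9: 1

The root is level 0 and the size-1 base case is level 9 (the tree spans levels 0 through 9, i.e. 10 levels counting the root), so the depth is the number of divisions: log_2(512) = 9

The recursion tree depth is log_2(512) = 9. At each level, the problem size is divided by 2, so it takes 9 divisions to reduce to a base case of size 1. The algorithm makes 4 recursive calls at each level.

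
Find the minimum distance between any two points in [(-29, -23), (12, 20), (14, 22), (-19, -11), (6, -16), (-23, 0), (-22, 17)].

Computing all pairwise distances among 7 points:

d((-29, -23), (12, 20)) = 59.4138
d((-29, -23), (14, 22)) = 62.2415
d((-29, -23), (-19, -11)) = 15.6205
d((-29, -23), (6, -16)) = 35.6931
d((-29, -23), (-23, 0)) = 23.7697
d((-29, -23), (-22, 17)) = 40.6079
d((12, 20), (14, 22)) = 2.8284 <-- minimum
d((12, 20), (-19, -11)) = 43.8406
d((12, 20), (6, -16)) = 36.4966
d((12, 20), (-23, 0)) = 40.3113
d((12, 20), (-22, 17)) = 34.1321
d((14, 22), (-19, -11)) = 46.669
d((14, 22), (6, -16)) = 38.833
d((14, 22), (-23, 0)) = 43.0465
d((14, 22), (-22, 17)) = 36.3456
d((-19, -11), (6, -16)) = 25.4951
d((-19, -11), (-23, 0)) = 11.7047
d((-19, -11), (-22, 17)) = 28.1603
d((6, -16), (-23, 0)) = 33.121
d((6, -16), (-22, 17)) = 43.2782
d((-23, 0), (-22, 17)) = 17.0294

Closest pair: (12, 20) and (14, 22) with distance 2.8284

The closest pair is (12, 20) and (14, 22) with Euclidean distance 2.8284. For 7 points, brute-force pairwise comparison is shown above. For large n, the divide-and-conquer algorithm (sort by x, recurse on halves, check the dividing strip) achieves O(n log n).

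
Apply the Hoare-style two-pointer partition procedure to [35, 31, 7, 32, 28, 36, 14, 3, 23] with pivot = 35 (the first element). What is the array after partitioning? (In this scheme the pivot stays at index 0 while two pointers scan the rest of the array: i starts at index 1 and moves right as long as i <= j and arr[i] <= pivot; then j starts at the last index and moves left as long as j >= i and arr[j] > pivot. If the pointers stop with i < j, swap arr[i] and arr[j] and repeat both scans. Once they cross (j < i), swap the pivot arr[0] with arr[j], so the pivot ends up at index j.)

Hoare-style two-pointer partition with pivot = 35:

Initial array: [35, 31, 7, 32, 28, 36, 14, 3, 23]

Pointers start at i = 1, j = 8.
i stops at index 5 (arr[5]=36 > 35), j stops at index 8 (arr[8]=23 <= 35): swap arr[5] and arr[8], array becomes [35, 31, 7, 32, 28, 23, 14, 3, 36]
i ends at 8, j ends at 7: the pointers have crossed (j < i), so scanning stops.

Swap pivot arr[0] with arr[7] to place pivot at position 7: [3, 31, 7, 32, 28, 23, 14, 35, 36]
Pivot position: 7

After partitioning with pivot 35, the array becomes [3, 31, 7, 32, 28, 23, 14, 35, 36]. The pivot is placed at index 7. All elements to the left of the pivot are <= 35, and all elements to the right are > 35.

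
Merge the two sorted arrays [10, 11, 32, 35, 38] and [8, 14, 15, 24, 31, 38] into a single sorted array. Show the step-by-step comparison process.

Merging process:

Compare 10 vs 8: take 8 from right. Merged: [8]
Compare 10 vs 14: take 10 from left. Merged: [8, 10]
Compare 11 vs 14: take 11 from left. Merged: [8, 10, 11]
Compare 32 vs 14: take 14 from right. Merged: [8, 10, 11, 14]
Compare 32 vs 15: take 15 from right. Merged: [8, 10, 11, 14, 15]
Compare 32 vs 24: take 24 from right. Merged: [8, 10, 11, 14, 15, 24]
Compare 32 vs 31: take 31 from right. Merged: [8, 10, 11, 14, 15, 24, 31]
Compare 32 vs 38: take 32 from left. Merged: [8, 10, 11, 14, 15, 24, 31, 32]
Compare 35 vs 38: take 35 from left. Merged: [8, 10, 11, 14, 15, 24, 31, 32, 35]
Compare 38 vs 38: take 38 from left. Merged: [8, 10, 11, 14, 15, 24, 31, 32, 35, 38]
Append remaining from right: [38]. Merged: [8, 10, 11, 14, 15, 24, 31, 32, 35, 38, 38]

Final merged array: [8, 10, 11, 14, 15, 24, 31, 32, 35, 38, 38]
Total comparisons: 10

The merged array is [8, 10, 11, 14, 15, 24, 31, 32, 35, 38, 38], requiring 10 comparisons. The merge step runs in O(n) time where n is the total number of elements.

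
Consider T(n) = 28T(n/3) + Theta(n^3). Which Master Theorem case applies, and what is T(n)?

Master Theorem for T(n) = 28T(n/3) + O(n^3):

a = 28, b = 3, c = 3
log_b(a) = log_3(28) = 3.0331

Case 1: c = 3 < log_3(28) = 3.0331
T(n) = O(n^(log_3 28))

For T(n) = 28T(n/3) + O(n^3): log_3(28) = 3.0331. This is Case 1 of the Master Theorem (c < log_b(a), work dominated by leaves), giving O(n^(log_3 28)).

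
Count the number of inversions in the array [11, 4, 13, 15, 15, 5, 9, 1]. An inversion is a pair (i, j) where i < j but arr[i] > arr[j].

Finding inversions in [11, 4, 13, 15, 15, 5, 9, 1]:

(0, 1): arr[0]=11 > arr[1]=4
(0, 5): arr[0]=11 > arr[5]=5
(0, 6): arr[0]=11 > arr[6]=9
(0, 7): arr[0]=11 > arr[7]=1
(1, 7): arr[1]=4 > arr[7]=1
(2, 5): arr[2]=13 > arr[5]=5
(2, 6): arr[2]=13 > arr[6]=9
(2, 7): arr[2]=13 > arr[7]=1
(3, 5): arr[3]=15 > arr[5]=5
(3, 6): arr[3]=15 > arr[6]=9
(3, 7): arr[3]=15 > arr[7]=1
(4, 5): arr[4]=15 > arr[5]=5
(4, 6): arr[4]=15 > arr[6]=9
(4, 7): arr[4]=15 > arr[7]=1
(5, 7): arr[5]=5 > arr[7]=1
(6, 7): arr[6]=9 > arr[7]=1

Total inversions: 16

The array has 16 inversion(s): (0,1), (0,5), (0,6), (0,7), (1,7), (2,5), (2,6), (2,7), (3,5), (3,6), (3,7), (4,5), (4,6), (4,7), (5,7), (6,7). Each pair (i,j) satisfies i < j and arr[i] > arr[j].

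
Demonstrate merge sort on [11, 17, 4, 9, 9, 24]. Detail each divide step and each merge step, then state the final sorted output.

Merge sort trace:

Split: [11, 17, 4, 9, 9, 24] -> [11, 17, 4] and [9, 9, 24]
  Split: [11, 17, 4] -> [11] and [17, 4]
    Split: [17, 4] -> [17] and [4]
    Merge: [17] + [4] -> [4, 17]
  Merge: [11] + [4, 17] -> [4, 11, 17]
  Split: [9, 9, 24] -> [9] and [9, 24]
    Split: [9, 24] -> [9] and [24]
    Merge: [9] + [24] -> [9, 24]
  Merge: [9] + [9, 24] -> [9, 9, 24]
Merge: [4, 11, 17] + [9, 9, 24] -> [4, 9, 9, 11, 17, 24]

Final sorted array: [4, 9, 9, 11, 17, 24]

The merge sort proceeds by recursively splitting the array and merging sorted halves.
After all merges, the sorted array is [4, 9, 9, 11, 17, 24].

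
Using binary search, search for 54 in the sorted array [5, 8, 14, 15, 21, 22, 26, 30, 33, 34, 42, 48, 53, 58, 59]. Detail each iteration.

Binary search for 54 in [5, 8, 14, 15, 21, 22, 26, 30, 33, 34, 42, 48, 53, 58, 59]:

lo=0, hi=14, mid=7, arr[mid]=30 -> 30 < 54, search right half
lo=8, hi=14, mid=11, arr[mid]=48 -> 48 < 54, search right half
lo=12, hi=14, mid=13, arr[mid]=58 -> 58 > 54, search left half
lo=12, hi=12, mid=12, arr[mid]=53 -> 53 < 54, search right half
lo=13 > hi=12, target 54 not found

Binary search determines that 54 is not in the array after 4 comparisons. The search space was exhausted without finding the target.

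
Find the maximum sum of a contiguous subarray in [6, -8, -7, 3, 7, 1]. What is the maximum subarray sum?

Using Kadane's algorithm on [6, -8, -7, 3, 7, 1]:

Scanning through the array:
Position 1 (value -8): max_ending_here = -2, max_so_far = 6
Position 2 (value -7): max_ending_here = -7, max_so_far = 6
Position 3 (value 3): max_ending_here = 3, max_so_far = 6
Position 4 (value 7): max_ending_here = 10, max_so_far = 10
Position 5 (value 1): max_ending_here = 11, max_so_far = 11

Maximum subarray: [3, 7, 1]
Maximum sum: 11

The maximum subarray is [3, 7, 1] with sum 11. This subarray runs from index 3 to index 5.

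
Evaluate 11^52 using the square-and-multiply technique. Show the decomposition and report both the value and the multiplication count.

Computing 11^52 by squaring (build up from 11^1; each line after the first costs one multiplication):

11^1 = 11
11^2 = (11^1)^2 = 11^2 = 121
11^3 = 11 * 11^2 = 11 * 121 = 1331
11^6 = (11^3)^2 = 1331^2 = 1771561
11^12 = (11^6)^2 = 1771561^2 = 3138428376721
11^13 = 11 * 11^12 = 11 * 3138428376721 = 34522712143931
11^26 = (11^13)^2 = 34522712143931^2 = 1191817653772720942460132761
11^52 = (11^26)^2 = 1191817653772720942460132761^2 = 1420429319844313329730664601483335671261683881745483121

Result: 1420429319844313329730664601483335671261683881745483121
Multiplications needed: 7 (7 lines after 11^1)

11^52 = 1420429319844313329730664601483335671261683881745483121. Using exponentiation by squaring, this requires 7 multiplications. The key idea: if the exponent is even, square the half-power; if odd, multiply by the base once.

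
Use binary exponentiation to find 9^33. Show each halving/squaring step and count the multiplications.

Computing 9^33 by squaring (build up from 9^1; each line after the first costs one multiplication):

9^1 = 9
9^2 = (9^1)^2 = 9^2 = 81
9^4 = (9^2)^2 = 81^2 = 6561
9^8 = (9^4)^2 = 6561^2 = 43046721
9^16 = (9^8)^2 = 43046721^2 = 1853020188851841
9^32 = (9^16)^2 = 1853020188851841^2 = 3433683820292512484657849089281
9^33 = 9 * 9^32 = 9 * 3433683820292512484657849089281 = 30903154382632612361920641803529

Result: 30903154382632612361920641803529
Multiplications needed: 6 (6 lines after 9^1)

9^33 = 30903154382632612361920641803529. Using exponentiation by squaring, this requires 6 multiplications. The key idea: if the exponent is even, square the half-power; if odd, multiply by the base once.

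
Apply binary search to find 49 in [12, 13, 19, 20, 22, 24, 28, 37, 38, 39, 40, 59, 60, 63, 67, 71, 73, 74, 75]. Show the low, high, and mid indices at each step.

Binary search for 49 in [12, 13, 19, 20, 22, 24, 28, 37, 38, 39, 40, 59, 60, 63, 67, 71, 73, 74, 75]:

lo=0, hi=18, mid=9, arr[mid]=39 -> 39 < 49, search right half
lo=10, hi=18, mid=14, arr[mid]=67 -> 67 > 49, search left half
lo=10, hi=13, mid=11, arr[mid]=59 -> 59 > 49, search left half
lo=10, hi=10, mid=10, arr[mid]=40 -> 40 < 49, search right half
lo=11 > hi=10, target 49 not found

Binary search determines that 49 is not in the array after 4 comparisons. The search space was exhausted without finding the target.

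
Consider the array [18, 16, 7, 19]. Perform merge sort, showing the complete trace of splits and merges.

Merge sort trace:

Split: [18, 16, 7, 19] -> [18, 16] and [7, 19]
  Split: [18, 16] -> [18] and [16]
  Merge: [18] + [16] -> [16, 18]
  Split: [7, 19] -> [7] and [19]
  Merge: [7] + [19] -> [7, 19]
Merge: [16, 18] + [7, 19] -> [7, 16, 18, 19]

Final sorted array: [7, 16, 18, 19]

The merge sort proceeds by recursively splitting the array and merging sorted halves.
After all merges, the sorted array is [7, 16, 18, 19].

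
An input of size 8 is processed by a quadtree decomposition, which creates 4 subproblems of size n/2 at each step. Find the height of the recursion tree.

For divide and conquer with division factor 2:

Problem sizes at each level:
Level 0: 8
Level 1: 4
Level 2: 2
Level 3: 1

The root is level 0 and the size-1 base case is level 3 (the tree spans levels 0 through 3, i.e. 4 levels counting the root), so the depth is the number of divisions: log_2(8) = 3

The recursion tree depth is log_2(8) = 3. At each level, the problem size is divided by 2, so it takes 3 divisions to reduce to a base case of size 1. The algorithm makes 4 recursive calls at each level.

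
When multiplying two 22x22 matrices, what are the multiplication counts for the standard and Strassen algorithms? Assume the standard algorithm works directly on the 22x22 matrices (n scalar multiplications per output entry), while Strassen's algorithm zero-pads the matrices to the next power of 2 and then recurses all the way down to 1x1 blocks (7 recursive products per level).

Matrix multiplication for 22x22 matrices:

Strassen's algorithm requires power-of-2 dimensions. Pad 22x22 to 32x32 (next power of 2).

Standard algorithm: 22^3 = 10648 multiplications
Strassen's algorithm: 7^(log2(32)) = 7^5 = 16807 multiplications
Difference: 10648 - 16807 = -6159 (Strassen uses MORE here due to padding overhead — for small or just-over-power-of-2 n, padding can outweigh the per-level savings)

Standard: 10648 multiplications (22^3). Strassen: 16807 multiplications (7^5, after padding to 32x32). Strassen reduces 8 recursive multiplications to 7 at each level.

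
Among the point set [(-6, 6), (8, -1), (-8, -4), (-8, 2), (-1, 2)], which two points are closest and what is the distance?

Computing all pairwise distances among 5 points:

d((-6, 6), (8, -1)) = 15.6525
d((-6, 6), (-8, -4)) = 10.198
d((-6, 6), (-8, 2)) = 4.4721 <-- minimum
d((-6, 6), (-1, 2)) = 6.4031
d((8, -1), (-8, -4)) = 16.2788
d((8, -1), (-8, 2)) = 16.2788
d((8, -1), (-1, 2)) = 9.4868
d((-8, -4), (-8, 2)) = 6.0
d((-8, -4), (-1, 2)) = 9.2195
d((-8, 2), (-1, 2)) = 7.0

Closest pair: (-6, 6) and (-8, 2) with distance 4.4721

The closest pair is (-6, 6) and (-8, 2) with Euclidean distance 4.4721. For 5 points, brute-force pairwise comparison is shown above. For large n, the divide-and-conquer algorithm (sort by x, recurse on halves, check the dividing strip) achieves O(n log n).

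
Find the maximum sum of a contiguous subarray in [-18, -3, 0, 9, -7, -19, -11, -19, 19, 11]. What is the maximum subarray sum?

Using Kadane's algorithm on [-18, -3, 0, 9, -7, -19, -11, -19, 19, 11]:

Scanning through the array:
Position 1 (value -3): max_ending_here = -3, max_so_far = -3
Position 2 (value 0): max_ending_here = 0, max_so_far = 0
Position 3 (value 9): max_ending_here = 9, max_so_far = 9
Position 4 (value -7): max_ending_here = 2, max_so_far = 9
Position 5 (value -19): max_ending_here = -17, max_so_far = 9
Position 6 (value -11): max_ending_here = -11, max_so_far = 9
Position 7 (value -19): max_ending_here = -19, max_so_far = 9
Position 8 (value 19): max_ending_here = 19, max_so_far = 19
Position 9 (value 11): max_ending_here = 30, max_so_far = 30

Maximum subarray: [19, 11]
Maximum sum: 30

The maximum subarray is [19, 11] with sum 30. This subarray runs from index 8 to index 9.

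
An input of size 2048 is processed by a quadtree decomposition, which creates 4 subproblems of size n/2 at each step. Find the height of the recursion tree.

For divide and conquer with division factor 2:

Problem sizes at each level:
Level 0: 2048
Level 1: 1024
Level 2: 512
Level 3: 256
Level 4: 128
Level 5: 64
Level 6: 32
Level 7: 16
Level 8: 8
Level 9: 4
Level 10: 2
Level 11: 1

The root is level 0 and the size-1 base case is level 11 (the tree spans levels 0 through 11, i.e. 12 levels counting the root), so the depth is the number of divisions: log_2(2048) = 11

The recursion tree depth is log_2(2048) = 11. At each level, the problem size is divided by 2, so it takes 11 divisions to reduce to a base case of size 1. The algorithm makes 4 recursive calls at each level.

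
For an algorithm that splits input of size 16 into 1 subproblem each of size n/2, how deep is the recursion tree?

For divide and conquer with division factor 2:

Problem sizes at each level:
Level 0: 16
Level 1: 8
Level 2: 4
Level 3: 2
Level 4: 1

The root is level 0 and the size-1 base case is level 4 (the tree spans levels 0 through 4, i.e. 5 levels counting the root), so the depth is the number of divisions: log_2(16) = 4

The recursion tree depth is log_2(16) = 4. At each level, the problem size is divided by 2, so it takes 4 divisions to reduce to a base case of size 1. The algorithm makes 1 recursive call at each level.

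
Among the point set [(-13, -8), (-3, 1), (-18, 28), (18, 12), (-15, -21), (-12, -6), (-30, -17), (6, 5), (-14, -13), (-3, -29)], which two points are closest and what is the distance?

Computing all pairwise distances among 10 points:

d((-13, -8), (-3, 1)) = 13.4536
d((-13, -8), (-18, 28)) = 36.3456
d((-13, -8), (18, 12)) = 36.8917
d((-13, -8), (-15, -21)) = 13.1529
d((-13, -8), (-12, -6)) = 2.2361 <-- minimum
d((-13, -8), (-30, -17)) = 19.2354
d((-13, -8), (6, 5)) = 23.0217
d((-13, -8), (-14, -13)) = 5.099
d((-13, -8), (-3, -29)) = 23.2594
d((-3, 1), (-18, 28)) = 30.8869
d((-3, 1), (18, 12)) = 23.7065
d((-3, 1), (-15, -21)) = 25.0599
d((-3, 1), (-12, -6)) = 11.4018
d((-3, 1), (-30, -17)) = 32.45
d((-3, 1), (6, 5)) = 9.8489
d((-3, 1), (-14, -13)) = 17.8045
d((-3, 1), (-3, -29)) = 30.0
d((-18, 28), (18, 12)) = 39.3954
d((-18, 28), (-15, -21)) = 49.0918
d((-18, 28), (-12, -6)) = 34.5254
d((-18, 28), (-30, -17)) = 46.5725
d((-18, 28), (6, 5)) = 33.2415
d((-18, 28), (-14, -13)) = 41.1947
d((-18, 28), (-3, -29)) = 58.9406
d((18, 12), (-15, -21)) = 46.669
d((18, 12), (-12, -6)) = 34.9857
d((18, 12), (-30, -17)) = 56.0803
d((18, 12), (6, 5)) = 13.8924
d((18, 12), (-14, -13)) = 40.6079
d((18, 12), (-3, -29)) = 46.0652
d((-15, -21), (-12, -6)) = 15.2971
d((-15, -21), (-30, -17)) = 15.5242
d((-15, -21), (6, 5)) = 33.4215
d((-15, -21), (-14, -13)) = 8.0623
d((-15, -21), (-3, -29)) = 14.4222
d((-12, -6), (-30, -17)) = 21.095
d((-12, -6), (6, 5)) = 21.095
d((-12, -6), (-14, -13)) = 7.2801
d((-12, -6), (-3, -29)) = 24.6982
d((-30, -17), (6, 5)) = 42.19
d((-30, -17), (-14, -13)) = 16.4924
d((-30, -17), (-3, -29)) = 29.5466
d((6, 5), (-14, -13)) = 26.9072
d((6, 5), (-3, -29)) = 35.171
d((-14, -13), (-3, -29)) = 19.4165

Closest pair: (-13, -8) and (-12, -6) with distance 2.2361

The closest pair is (-13, -8) and (-12, -6) with Euclidean distance 2.2361. For 10 points, brute-force pairwise comparison is shown above. For large n, the divide-and-conquer algorithm (sort by x, recurse on halves, check the dividing strip) achieves O(n log n).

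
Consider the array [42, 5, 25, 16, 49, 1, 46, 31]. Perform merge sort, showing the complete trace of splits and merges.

Merge sort trace:

Split: [42, 5, 25, 16, 49, 1, 46, 31] -> [42, 5, 25, 16] and [49, 1, 46, 31]
  Split: [42, 5, 25, 16] -> [42, 5] and [25, 16]
    Split: [42, 5] -> [42] and [5]
    Merge: [42] + [5] -> [5, 42]
    Split: [25, 16] -> [25] and [16]
    Merge: [25] + [16] -> [16, 25]
  Merge: [5, 42] + [16, 25] -> [5, 16, 25, 42]
  Split: [49, 1, 46, 31] -> [49, 1] and [46, 31]
    Split: [49, 1] -> [49] and [1]
    Merge: [49] + [1] -> [1, 49]
    Split: [46, 31] -> [46] and [31]
    Merge: [46] + [31] -> [31, 46]
  Merge: [1, 49] + [31, 46] -> [1, 31, 46, 49]
Merge: [5, 16, 25, 42] + [1, 31, 46, 49] -> [1, 5, 16, 25, 31, 42, 46, 49]

Final sorted array: [1, 5, 16, 25, 31, 42, 46, 49]

The merge sort proceeds by recursively splitting the array and merging sorted halves.
After all merges, the sorted array is [1, 5, 16, 25, 31, 42, 46, 49].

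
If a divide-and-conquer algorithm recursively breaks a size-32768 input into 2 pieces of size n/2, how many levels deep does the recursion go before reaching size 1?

For divide and conquer with division factor 2:

Problem sizes at each level:
Level 0: 32768
Level 1: 16384
Level 2: 8192
Level 3: 4096
Level 4: 2048
Level 5: 1024
Level 6: 512
Level 7: 256
Level 8: 128
Level 9: 64
Level 10: 32
Level 11: 16
Level 12: 8
Level 13: 4
Level 14: 2
Level 15: 1

The root is level 0 and the size-1 base case is level 15 (the tree spans levels 0 through 15, i.e. 16 levels counting the root), so the depth is the number of divisions: log_2(32768) = 15

The recursion tree depth is log_2(32768) = 15. At each level, the problem size is divided by 2, so it takes 15 divisions to reduce to a base case of size 1. The algorithm makes 2 recursive calls at each level.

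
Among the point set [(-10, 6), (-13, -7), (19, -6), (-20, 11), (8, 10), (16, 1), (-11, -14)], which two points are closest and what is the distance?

Computing all pairwise distances among 7 points:

d((-10, 6), (-13, -7)) = 13.3417
d((-10, 6), (19, -6)) = 31.3847
d((-10, 6), (-20, 11)) = 11.1803
d((-10, 6), (8, 10)) = 18.4391
d((-10, 6), (16, 1)) = 26.4764
d((-10, 6), (-11, -14)) = 20.025
d((-13, -7), (19, -6)) = 32.0156
d((-13, -7), (-20, 11)) = 19.3132
d((-13, -7), (8, 10)) = 27.0185
d((-13, -7), (16, 1)) = 30.0832
d((-13, -7), (-11, -14)) = 7.2801 <-- minimum
d((19, -6), (-20, 11)) = 42.5441
d((19, -6), (8, 10)) = 19.4165
d((19, -6), (16, 1)) = 7.6158
d((19, -6), (-11, -14)) = 31.0483
d((-20, 11), (8, 10)) = 28.0179
d((-20, 11), (16, 1)) = 37.3631
d((-20, 11), (-11, -14)) = 26.5707
d((8, 10), (16, 1)) = 12.0416
d((8, 10), (-11, -14)) = 30.6105
d((16, 1), (-11, -14)) = 30.8869

Closest pair: (-13, -7) and (-11, -14) with distance 7.2801

The closest pair is (-13, -7) and (-11, -14) with Euclidean distance 7.2801. For 7 points, brute-force pairwise comparison is shown above. For large n, the divide-and-conquer algorithm (sort by x, recurse on halves, check the dividing strip) achieves O(n log n).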